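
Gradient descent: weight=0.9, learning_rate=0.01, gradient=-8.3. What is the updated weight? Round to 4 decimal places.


w_new = w_old - lr * gradient
= 0.9 - 0.01 * -8.3
= 0.9 - (-0.083)
= 0.9830

0.9830


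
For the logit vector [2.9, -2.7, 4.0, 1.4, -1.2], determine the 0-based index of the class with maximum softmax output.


Softmax is a monotonic transformation, so it preserves the argmax.
We need to find the index of the maximum logit.
Index 0: 2.9
Index 1: -2.7
Index 2: 4.0
Index 3: 1.4
Index 4: -1.2
Maximum logit = 4.0 at index 2

2


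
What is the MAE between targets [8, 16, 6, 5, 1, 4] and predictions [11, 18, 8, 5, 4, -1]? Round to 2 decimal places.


Absolute errors: [3, 2, 2, 0, 3, 5]
Sum of absolute errors = 15
MAE = 15 / 6 = 2.50

2.50


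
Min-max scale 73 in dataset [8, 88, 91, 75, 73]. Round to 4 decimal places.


Min = 8, Max = 91
Range = 91 - 8 = 83
Scaled = (x - min) / (max - min)
= (73 - 8) / 83
= 65 / 83
= 0.7831

0.7831


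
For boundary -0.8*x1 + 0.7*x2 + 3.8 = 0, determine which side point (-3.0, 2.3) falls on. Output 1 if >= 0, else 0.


Compute -0.8 * -3.0 + 0.7 * 2.3 + 3.8
= 2.4 + 1.61 + 3.8
= 7.81
Since 7.81 >= 0, the point is on the positive side.

1


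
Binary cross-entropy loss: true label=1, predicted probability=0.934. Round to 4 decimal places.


For y=1: Loss = -log(p)
= -log(0.934)
= -(-0.0683)
= 0.0683

0.0683


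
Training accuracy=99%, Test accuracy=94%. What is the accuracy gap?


Gap = train_accuracy - test_accuracy
= 99 - 94
= 5%
This moderate gap may indicate mild overfitting.

5


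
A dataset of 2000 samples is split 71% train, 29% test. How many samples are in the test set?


Train samples = 2000 * 71% = 1420
Test samples = 2000 - 1420
= 580

580


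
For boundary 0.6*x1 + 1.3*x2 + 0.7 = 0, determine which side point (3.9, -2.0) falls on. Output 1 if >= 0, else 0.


Compute 0.6 * 3.9 + 1.3 * -2.0 + 0.7
= 2.34 + -2.6 + 0.7
= 0.44
Since 0.44 >= 0, the point is on the positive side.

1


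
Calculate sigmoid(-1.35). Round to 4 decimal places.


sigmoid(z) = 1 / (1 + exp(-z))
exp(-(-1.35)) = exp(1.35) = 3.8574
1 + 3.8574 = 4.8574
1 / 4.8574 = 0.2059

0.2059


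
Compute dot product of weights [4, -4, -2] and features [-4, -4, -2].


Element-wise products:
4 * -4 = -16
-4 * -4 = 16
-2 * -2 = 4
Sum = -16 + 16 + 4
= 4

4


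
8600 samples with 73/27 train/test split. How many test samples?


Train samples = 8600 * 73% = 6278
Test samples = 8600 - 6278
= 2322

2322


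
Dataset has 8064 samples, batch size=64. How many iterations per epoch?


Iterations per epoch = dataset_size / batch_size
= 8064 / 64
= 126

126


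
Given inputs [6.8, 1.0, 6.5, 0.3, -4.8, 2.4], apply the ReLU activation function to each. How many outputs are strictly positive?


ReLU(x) = max(0, x) for each element:
ReLU(6.8) = 6.8
ReLU(1.0) = 1.0
ReLU(6.5) = 6.5
ReLU(0.3) = 0.3
ReLU(-4.8) = 0
ReLU(2.4) = 2.4
Active neurons (>0): 5

5


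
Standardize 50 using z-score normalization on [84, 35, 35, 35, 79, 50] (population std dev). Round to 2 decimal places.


Mean = (84 + 35 + 35 + 35 + 79 + 50) / 6 = 53.0
Variance = sum((x_i - mean)^2) / n = 436.3333
Std = sqrt(436.3333) = 20.8886
Z = (x - mean) / std
= (50 - 53.0) / 20.8886
= -3.0 / 20.8886
= -0.14

-0.14


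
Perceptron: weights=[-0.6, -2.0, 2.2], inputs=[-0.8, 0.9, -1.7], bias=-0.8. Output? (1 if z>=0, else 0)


z = w . x + b
= -0.6*-0.8 + -2.0*0.9 + 2.2*-1.7 + -0.8
= 0.48 + -1.8 + -3.74 + -0.8
= -5.06 + -0.8
= -5.86
Since z = -5.86 < 0, output = 0

0


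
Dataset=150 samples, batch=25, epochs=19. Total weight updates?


Iterations per epoch = 150 / 25 = 6
Total updates = iterations_per_epoch * epochs
= 6 * 19
= 114

114


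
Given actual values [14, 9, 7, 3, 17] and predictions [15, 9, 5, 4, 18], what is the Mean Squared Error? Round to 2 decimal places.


Differences: [-1, 0, 2, -1, -1]
Squared errors: [1, 0, 4, 1, 1]
Sum of squared errors = 7
MSE = 7 / 5 = 1.40

1.40


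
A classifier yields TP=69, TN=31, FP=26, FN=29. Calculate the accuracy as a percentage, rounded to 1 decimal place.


Accuracy = (TP + TN) / (TP + TN + FP + FN) * 100
= (69 + 31) / (69 + 31 + 26 + 29)
= 100 / 155
= 0.6452
= 64.5%

64.5


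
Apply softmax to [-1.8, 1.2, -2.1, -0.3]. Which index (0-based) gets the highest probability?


Softmax is a monotonic transformation, so it preserves the argmax.
We need to find the index of the maximum logit.
Index 0: -1.8
Index 1: 1.2
Index 2: -2.1
Index 3: -0.3
Maximum logit = 1.2 at index 1

1


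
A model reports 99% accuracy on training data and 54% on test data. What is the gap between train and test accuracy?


Gap = train_accuracy - test_accuracy
= 99 - 54
= 45%
This large gap strongly indicates overfitting.

45


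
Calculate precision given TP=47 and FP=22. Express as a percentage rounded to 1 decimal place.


Precision = TP / (TP + FP) * 100
= 47 / (47 + 22)
= 47 / 69
= 0.6812
= 68.1%

68.1


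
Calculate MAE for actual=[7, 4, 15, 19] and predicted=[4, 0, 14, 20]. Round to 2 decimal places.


Absolute errors: [3, 4, 1, 1]
Sum of absolute errors = 9
MAE = 9 / 4 = 2.25

2.25


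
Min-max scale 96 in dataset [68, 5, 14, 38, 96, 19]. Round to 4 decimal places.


Min = 5, Max = 96
Range = 96 - 5 = 91
Scaled = (x - min) / (max - min)
= (96 - 5) / 91
= 91 / 91
= 1.0000

1.0000


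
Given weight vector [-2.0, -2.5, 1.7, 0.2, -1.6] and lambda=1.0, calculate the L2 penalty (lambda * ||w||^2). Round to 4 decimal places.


Squaring each weight:
(-2.0)^2 = 4.0
(-2.5)^2 = 6.25
1.7^2 = 2.89
0.2^2 = 0.04
(-1.6)^2 = 2.56
Sum of squares = 15.74
Penalty = 1.0 * 15.74 = 15.7400

15.7400


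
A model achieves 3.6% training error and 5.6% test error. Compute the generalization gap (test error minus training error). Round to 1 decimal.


Generalization gap = test_error - train_error
= 5.6 - 3.6
= 2.0%
A moderate gap.

2.0


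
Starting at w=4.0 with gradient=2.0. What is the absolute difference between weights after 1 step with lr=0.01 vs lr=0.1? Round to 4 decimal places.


With lr=0.01: w_new = 4.0 - 0.01 * 2.0 = 3.98
With lr=0.1: w_new = 4.0 - 0.1 * 2.0 = 3.8
Absolute difference = |3.98 - 3.8|
= 0.1800

0.1800


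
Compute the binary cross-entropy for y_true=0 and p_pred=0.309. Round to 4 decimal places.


For y=0: Loss = -log(1-p)
= -log(1 - 0.309)
= -log(0.691)
= -(-0.3696)
= 0.3696

0.3696


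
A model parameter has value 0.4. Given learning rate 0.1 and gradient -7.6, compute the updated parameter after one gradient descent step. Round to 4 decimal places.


w_new = w_old - lr * gradient
= 0.4 - 0.1 * -7.6
= 0.4 - (-0.76)
= 1.1600

1.1600


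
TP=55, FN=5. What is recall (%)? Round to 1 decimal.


Recall = TP / (TP + FN) * 100
= 55 / (55 + 5)
= 55 / 60
= 0.9167
= 91.7%

91.7


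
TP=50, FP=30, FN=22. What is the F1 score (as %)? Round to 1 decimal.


Precision = TP / (TP + FP) = 50 / 80 = 0.625
Recall = TP / (TP + FN) = 50 / 72 = 0.6944
F1 = 2 * P * R / (P + R)
= 2 * 0.625 * 0.6944 / (0.625 + 0.6944)
= 0.8681 / 1.3194
= 0.6579
As percentage: 65.8%

65.8


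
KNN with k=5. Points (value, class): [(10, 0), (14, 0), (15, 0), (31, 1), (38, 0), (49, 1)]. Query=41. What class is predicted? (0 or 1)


Distances from query 41:
Point 38 (class 0): distance = 3
Point 49 (class 1): distance = 8
Point 31 (class 1): distance = 10
Point 15 (class 0): distance = 26
Point 14 (class 0): distance = 27
K=5 nearest neighbors: classes = [0, 1, 1, 0, 0]
Votes for class 1: 2 / 5
Majority vote => class 0

0


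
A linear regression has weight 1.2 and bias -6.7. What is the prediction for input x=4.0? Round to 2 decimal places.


y = 1.2 * 4.0 + (-6.7)
= 4.8 + (-6.7)
= -1.90

-1.90


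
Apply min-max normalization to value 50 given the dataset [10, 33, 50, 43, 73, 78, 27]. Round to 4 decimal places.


Min = 10, Max = 78
Range = 78 - 10 = 68
Scaled = (x - min) / (max - min)
= (50 - 10) / 68
= 40 / 68
= 0.5882

0.5882


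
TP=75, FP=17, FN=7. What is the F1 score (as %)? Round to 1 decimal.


Precision = TP / (TP + FP) = 75 / 92 = 0.8152
Recall = TP / (TP + FN) = 75 / 82 = 0.9146
F1 = 2 * P * R / (P + R)
= 2 * 0.8152 * 0.9146 / (0.8152 + 0.9146)
= 1.4913 / 1.7299
= 0.8621
As percentage: 86.2%

86.2


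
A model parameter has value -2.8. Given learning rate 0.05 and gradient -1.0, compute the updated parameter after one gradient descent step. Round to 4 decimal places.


w_new = w_old - lr * gradient
= -2.8 - 0.05 * -1.0
= -2.8 - (-0.05)
= -2.7500

-2.7500


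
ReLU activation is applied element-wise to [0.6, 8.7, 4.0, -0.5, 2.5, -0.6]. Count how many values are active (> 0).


ReLU(x) = max(0, x) for each element:
ReLU(0.6) = 0.6
ReLU(8.7) = 8.7
ReLU(4.0) = 4.0
ReLU(-0.5) = 0
ReLU(2.5) = 2.5
ReLU(-0.6) = 0
Active neurons (>0): 4

4


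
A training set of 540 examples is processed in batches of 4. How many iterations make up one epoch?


Iterations per epoch = dataset_size / batch_size
= 540 / 4
= 135

135


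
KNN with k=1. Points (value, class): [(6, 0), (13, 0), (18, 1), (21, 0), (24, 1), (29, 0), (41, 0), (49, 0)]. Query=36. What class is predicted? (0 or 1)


Distances from query 36:
Point 41 (class 0): distance = 5
K=1 nearest neighbors: classes = [0]
Votes for class 1: 0 / 1
Majority vote => class 0

0


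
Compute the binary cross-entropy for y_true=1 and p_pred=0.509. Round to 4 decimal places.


For y=1: Loss = -log(p)
= -log(0.509)
= -(-0.6753)
= 0.6753

0.6753


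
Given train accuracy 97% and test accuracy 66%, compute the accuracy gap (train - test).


Gap = train_accuracy - test_accuracy
= 97 - 66
= 31%
This large gap strongly indicates overfitting.

31


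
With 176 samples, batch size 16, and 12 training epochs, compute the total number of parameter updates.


Iterations per epoch = 176 / 16 = 11
Total updates = iterations_per_epoch * epochs
= 11 * 12
= 132

132


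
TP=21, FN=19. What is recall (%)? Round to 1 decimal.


Recall = TP / (TP + FN) * 100
= 21 / (21 + 19)
= 21 / 40
= 0.525
= 52.5%

52.5


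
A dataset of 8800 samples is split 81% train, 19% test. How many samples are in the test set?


Train samples = 8800 * 81% = 7128
Test samples = 8800 - 7128
= 1672

1672


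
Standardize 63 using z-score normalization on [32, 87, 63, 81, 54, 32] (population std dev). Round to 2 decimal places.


Mean = (32 + 87 + 63 + 81 + 54 + 32) / 6 = 58.1667
Variance = sum((x_i - mean)^2) / n = 460.4722
Std = sqrt(460.4722) = 21.4586
Z = (x - mean) / std
= (63 - 58.1667) / 21.4586
= 4.8333 / 21.4586
= 0.23

0.23


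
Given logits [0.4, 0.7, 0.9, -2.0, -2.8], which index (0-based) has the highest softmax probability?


Softmax is a monotonic transformation, so it preserves the argmax.
We need to find the index of the maximum logit.
Index 0: 0.4
Index 1: 0.7
Index 2: 0.9
Index 3: -2.0
Index 4: -2.8
Maximum logit = 0.9 at index 2

2


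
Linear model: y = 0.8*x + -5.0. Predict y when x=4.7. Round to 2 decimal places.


y = 0.8 * 4.7 + (-5.0)
= 3.76 + (-5.0)
= -1.24

-1.24


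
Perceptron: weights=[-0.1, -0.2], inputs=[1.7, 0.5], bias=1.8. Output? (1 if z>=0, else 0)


z = w . x + b
= -0.1*1.7 + -0.2*0.5 + 1.8
= -0.17 + -0.1 + 1.8
= -0.27 + 1.8
= 1.53
Since z = 1.53 >= 0, output = 1

1


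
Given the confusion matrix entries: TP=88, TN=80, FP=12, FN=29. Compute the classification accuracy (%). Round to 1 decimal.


Accuracy = (TP + TN) / (TP + TN + FP + FN) * 100
= (88 + 80) / (88 + 80 + 12 + 29)
= 168 / 209
= 0.8038
= 80.4%

80.4


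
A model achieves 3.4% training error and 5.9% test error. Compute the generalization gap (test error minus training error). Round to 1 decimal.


Generalization gap = test_error - train_error
= 5.9 - 3.4
= 2.5%
A moderate gap.

2.5


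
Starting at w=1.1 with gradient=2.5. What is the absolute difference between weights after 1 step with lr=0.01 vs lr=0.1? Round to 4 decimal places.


With lr=0.01: w_new = 1.1 - 0.01 * 2.5 = 1.075
With lr=0.1: w_new = 1.1 - 0.1 * 2.5 = 0.85
Absolute difference = |1.075 - 0.85|
= 0.2250

0.2250


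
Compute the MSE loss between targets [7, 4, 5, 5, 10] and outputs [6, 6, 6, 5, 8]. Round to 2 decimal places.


Differences: [1, -2, -1, 0, 2]
Squared errors: [1, 4, 1, 0, 4]
Sum of squared errors = 10
MSE = 10 / 5 = 2.00

2.00


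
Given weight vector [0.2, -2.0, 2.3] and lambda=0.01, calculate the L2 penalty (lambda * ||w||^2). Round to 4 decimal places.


Squaring each weight:
0.2^2 = 0.04
(-2.0)^2 = 4.0
2.3^2 = 5.29
Sum of squares = 9.33
Penalty = 0.01 * 9.33 = 0.0933

0.0933


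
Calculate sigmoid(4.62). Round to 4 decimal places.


sigmoid(z) = 1 / (1 + exp(-z))
exp(-(4.62)) = exp(-4.62) = 0.0099
1 + 0.0099 = 1.0099
1 / 1.0099 = 0.9902

0.9902


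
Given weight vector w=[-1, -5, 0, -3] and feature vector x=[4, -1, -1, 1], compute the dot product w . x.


Element-wise products:
-1 * 4 = -4
-5 * -1 = 5
0 * -1 = 0
-3 * 1 = -3
Sum = -4 + 5 + 0 + -3
= -2

-2


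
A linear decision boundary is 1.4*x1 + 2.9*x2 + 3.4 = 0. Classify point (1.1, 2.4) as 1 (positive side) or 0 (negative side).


Compute 1.4 * 1.1 + 2.9 * 2.4 + 3.4
= 1.54 + 6.96 + 3.4
= 11.9
Since 11.9 >= 0, the point is on the positive side.

1


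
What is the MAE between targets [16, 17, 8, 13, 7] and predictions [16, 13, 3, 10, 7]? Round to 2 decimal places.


Absolute errors: [0, 4, 5, 3, 0]
Sum of absolute errors = 12
MAE = 12 / 5 = 2.40

2.40


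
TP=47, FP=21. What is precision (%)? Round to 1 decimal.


Precision = TP / (TP + FP) * 100
= 47 / (47 + 21)
= 47 / 68
= 0.6912
= 69.1%

69.1


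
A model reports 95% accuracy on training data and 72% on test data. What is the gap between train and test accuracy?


Gap = train_accuracy - test_accuracy
= 95 - 72
= 23%
This large gap strongly indicates overfitting.

23


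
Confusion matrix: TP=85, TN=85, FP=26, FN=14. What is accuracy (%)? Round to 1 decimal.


Accuracy = (TP + TN) / (TP + TN + FP + FN) * 100
= (85 + 85) / (85 + 85 + 26 + 14)
= 170 / 210
= 0.8095
= 81.0%

81.0


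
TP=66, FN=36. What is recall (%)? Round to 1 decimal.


Recall = TP / (TP + FN) * 100
= 66 / (66 + 36)
= 66 / 102
= 0.6471
= 64.7%

64.7


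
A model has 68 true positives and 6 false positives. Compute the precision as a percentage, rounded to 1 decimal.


Precision = TP / (TP + FP) * 100
= 68 / (68 + 6)
= 68 / 74
= 0.9189
= 91.9%

91.9


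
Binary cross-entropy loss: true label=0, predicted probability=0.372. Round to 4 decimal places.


For y=0: Loss = -log(1-p)
= -log(1 - 0.372)
= -log(0.628)
= -(-0.4652)
= 0.4652

0.4652


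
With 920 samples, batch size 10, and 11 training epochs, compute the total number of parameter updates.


Iterations per epoch = 920 / 10 = 92
Total updates = iterations_per_epoch * epochs
= 92 * 11
= 1012

1012


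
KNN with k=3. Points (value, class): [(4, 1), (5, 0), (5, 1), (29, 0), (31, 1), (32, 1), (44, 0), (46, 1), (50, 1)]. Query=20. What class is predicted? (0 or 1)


Distances from query 20:
Point 29 (class 0): distance = 9
Point 31 (class 1): distance = 11
Point 32 (class 1): distance = 12
K=3 nearest neighbors: classes = [0, 1, 1]
Votes for class 1: 2 / 3
Majority vote => class 1

1


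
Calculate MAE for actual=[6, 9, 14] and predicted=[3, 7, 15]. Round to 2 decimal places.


Absolute errors: [3, 2, 1]
Sum of absolute errors = 6
MAE = 6 / 3 = 2.00

2.00


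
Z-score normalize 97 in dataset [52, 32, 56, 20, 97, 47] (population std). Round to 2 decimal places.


Mean = (52 + 32 + 56 + 20 + 97 + 47) / 6 = 50.6667
Variance = sum((x_i - mean)^2) / n = 579.8889
Std = sqrt(579.8889) = 24.0809
Z = (x - mean) / std
= (97 - 50.6667) / 24.0809
= 46.3333 / 24.0809
= 1.92

1.92


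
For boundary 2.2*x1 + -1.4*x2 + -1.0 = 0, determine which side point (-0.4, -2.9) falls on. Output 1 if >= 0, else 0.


Compute 2.2 * -0.4 + -1.4 * -2.9 + -1.0
= -0.88 + 4.06 + -1.0
= 2.18
Since 2.18 >= 0, the point is on the positive side.

1


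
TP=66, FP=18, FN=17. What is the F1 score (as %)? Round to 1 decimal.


Precision = TP / (TP + FP) = 66 / 84 = 0.7857
Recall = TP / (TP + FN) = 66 / 83 = 0.7952
F1 = 2 * P * R / (P + R)
= 2 * 0.7857 * 0.7952 / (0.7857 + 0.7952)
= 1.2496 / 1.5809
= 0.7904
As percentage: 79.0%

79.0


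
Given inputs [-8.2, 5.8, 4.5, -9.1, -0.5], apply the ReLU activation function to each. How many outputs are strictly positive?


ReLU(x) = max(0, x) for each element:
ReLU(-8.2) = 0
ReLU(5.8) = 5.8
ReLU(4.5) = 4.5
ReLU(-9.1) = 0
ReLU(-0.5) = 0
Active neurons (>0): 2

2


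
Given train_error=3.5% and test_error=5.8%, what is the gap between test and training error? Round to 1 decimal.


Generalization gap = test_error - train_error
= 5.8 - 3.5
= 2.3%
A moderate gap.

2.3


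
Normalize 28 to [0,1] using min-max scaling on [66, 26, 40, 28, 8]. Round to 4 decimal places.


Min = 8, Max = 66
Range = 66 - 8 = 58
Scaled = (x - min) / (max - min)
= (28 - 8) / 58
= 20 / 58
= 0.3448

0.3448


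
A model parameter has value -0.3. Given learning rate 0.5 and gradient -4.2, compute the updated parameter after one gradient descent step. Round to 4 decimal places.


w_new = w_old - lr * gradient
= -0.3 - 0.5 * -4.2
= -0.3 - (-2.1)
= 1.8000

1.8000


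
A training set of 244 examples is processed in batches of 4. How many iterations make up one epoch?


Iterations per epoch = dataset_size / batch_size
= 244 / 4
= 61

61


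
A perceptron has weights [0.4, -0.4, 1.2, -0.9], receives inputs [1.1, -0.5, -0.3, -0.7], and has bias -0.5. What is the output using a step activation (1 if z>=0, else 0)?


z = w . x + b
= 0.4*1.1 + -0.4*-0.5 + 1.2*-0.3 + -0.9*-0.7 + -0.5
= 0.44 + 0.2 + -0.36 + 0.63 + -0.5
= 0.91 + -0.5
= 0.41
Since z = 0.41 >= 0, output = 1

1


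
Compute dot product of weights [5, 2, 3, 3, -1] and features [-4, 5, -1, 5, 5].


Element-wise products:
5 * -4 = -20
2 * 5 = 10
3 * -1 = -3
3 * 5 = 15
-1 * 5 = -5
Sum = -20 + 10 + -3 + 15 + -5
= -3

-3


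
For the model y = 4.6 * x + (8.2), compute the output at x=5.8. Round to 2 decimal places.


y = 4.6 * 5.8 + (8.2)
= 26.68 + (8.2)
= 34.88

34.88


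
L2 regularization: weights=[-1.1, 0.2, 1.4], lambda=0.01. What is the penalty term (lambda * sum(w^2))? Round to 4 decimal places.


Squaring each weight:
(-1.1)^2 = 1.21
0.2^2 = 0.04
1.4^2 = 1.96
Sum of squares = 3.21
Penalty = 0.01 * 3.21 = 0.0321

0.0321


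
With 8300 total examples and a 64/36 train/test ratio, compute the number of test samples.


Train samples = 8300 * 64% = 5312
Test samples = 8300 - 5312
= 2988

2988


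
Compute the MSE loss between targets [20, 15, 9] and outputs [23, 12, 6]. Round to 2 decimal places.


Differences: [-3, 3, 3]
Squared errors: [9, 9, 9]
Sum of squared errors = 27
MSE = 27 / 3 = 9.00

9.00


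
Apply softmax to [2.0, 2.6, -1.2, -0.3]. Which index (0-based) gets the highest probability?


Softmax is a monotonic transformation, so it preserves the argmax.
We need to find the index of the maximum logit.
Index 0: 2.0
Index 1: 2.6
Index 2: -1.2
Index 3: -0.3
Maximum logit = 2.6 at index 1

1


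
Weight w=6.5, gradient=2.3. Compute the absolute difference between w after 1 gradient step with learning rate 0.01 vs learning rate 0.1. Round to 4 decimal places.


With lr=0.01: w_new = 6.5 - 0.01 * 2.3 = 6.477
With lr=0.1: w_new = 6.5 - 0.1 * 2.3 = 6.27
Absolute difference = |6.477 - 6.27|
= 0.2070

0.2070


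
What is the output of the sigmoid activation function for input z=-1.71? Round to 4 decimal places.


sigmoid(z) = 1 / (1 + exp(-z))
exp(-(-1.71)) = exp(1.71) = 5.529
1 + 5.529 = 6.529
1 / 6.529 = 0.1532

0.1532


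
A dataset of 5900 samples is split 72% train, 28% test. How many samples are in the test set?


Train samples = 5900 * 72% = 4248
Test samples = 5900 - 4248
= 1652

1652


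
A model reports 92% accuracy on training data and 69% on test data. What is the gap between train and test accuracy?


Gap = train_accuracy - test_accuracy
= 92 - 69
= 23%
This large gap strongly indicates overfitting.

23


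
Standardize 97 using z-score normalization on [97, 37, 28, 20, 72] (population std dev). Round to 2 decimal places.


Mean = (97 + 37 + 28 + 20 + 72) / 5 = 50.8
Variance = sum((x_i - mean)^2) / n = 848.56
Std = sqrt(848.56) = 29.1301
Z = (x - mean) / std
= (97 - 50.8) / 29.1301
= 46.2 / 29.1301
= 1.59

1.59


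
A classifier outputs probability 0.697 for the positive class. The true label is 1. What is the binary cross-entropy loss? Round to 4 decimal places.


For y=1: Loss = -log(p)
= -log(0.697)
= -(-0.361)
= 0.3610

0.3610


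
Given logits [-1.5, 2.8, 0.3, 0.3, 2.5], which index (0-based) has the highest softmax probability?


Softmax is a monotonic transformation, so it preserves the argmax.
We need to find the index of the maximum logit.
Index 0: -1.5
Index 1: 2.8
Index 2: 0.3
Index 3: 0.3
Index 4: 2.5
Maximum logit = 2.8 at index 1

1


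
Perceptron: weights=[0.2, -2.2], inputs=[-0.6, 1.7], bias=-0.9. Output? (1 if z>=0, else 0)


z = w . x + b
= 0.2*-0.6 + -2.2*1.7 + -0.9
= -0.12 + -3.74 + -0.9
= -3.86 + -0.9
= -4.76
Since z = -4.76 < 0, output = 0

0


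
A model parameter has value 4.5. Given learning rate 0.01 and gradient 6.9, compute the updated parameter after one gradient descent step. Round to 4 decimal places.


w_new = w_old - lr * gradient
= 4.5 - 0.01 * 6.9
= 4.5 - (0.069)
= 4.4310

4.4310


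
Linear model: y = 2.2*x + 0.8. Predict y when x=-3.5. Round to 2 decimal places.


y = 2.2 * -3.5 + (0.8)
= -7.7 + (0.8)
= -6.90

-6.90


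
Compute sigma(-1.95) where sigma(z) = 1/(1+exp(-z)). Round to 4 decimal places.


sigmoid(z) = 1 / (1 + exp(-z))
exp(-(-1.95)) = exp(1.95) = 7.0287
1 + 7.0287 = 8.0287
1 / 8.0287 = 0.1246

0.1246


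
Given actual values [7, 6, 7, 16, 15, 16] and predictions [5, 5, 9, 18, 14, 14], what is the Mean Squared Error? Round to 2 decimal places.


Differences: [2, 1, -2, -2, 1, 2]
Squared errors: [4, 1, 4, 4, 1, 4]
Sum of squared errors = 18
MSE = 18 / 6 = 3.00

3.00


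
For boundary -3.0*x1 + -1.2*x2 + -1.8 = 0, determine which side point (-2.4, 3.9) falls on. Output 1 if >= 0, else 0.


Compute -3.0 * -2.4 + -1.2 * 3.9 + -1.8
= 7.2 + -4.68 + -1.8
= 0.72
Since 0.72 >= 0, the point is on the positive side.

1


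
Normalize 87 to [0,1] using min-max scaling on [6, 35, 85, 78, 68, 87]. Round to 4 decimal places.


Min = 6, Max = 87
Range = 87 - 6 = 81
Scaled = (x - min) / (max - min)
= (87 - 6) / 81
= 81 / 81
= 1.0000

1.0000


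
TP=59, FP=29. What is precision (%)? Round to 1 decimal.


Precision = TP / (TP + FP) * 100
= 59 / (59 + 29)
= 59 / 88
= 0.6705
= 67.0%

67.0


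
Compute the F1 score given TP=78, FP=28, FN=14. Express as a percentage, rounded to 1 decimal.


Precision = TP / (TP + FP) = 78 / 106 = 0.7358
Recall = TP / (TP + FN) = 78 / 92 = 0.8478
F1 = 2 * P * R / (P + R)
= 2 * 0.7358 * 0.8478 / (0.7358 + 0.8478)
= 1.2477 / 1.5837
= 0.7879
As percentage: 78.8%

78.8


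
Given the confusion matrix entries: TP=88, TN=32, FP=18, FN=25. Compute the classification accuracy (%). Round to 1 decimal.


Accuracy = (TP + TN) / (TP + TN + FP + FN) * 100
= (88 + 32) / (88 + 32 + 18 + 25)
= 120 / 163
= 0.7362
= 73.6%

73.6


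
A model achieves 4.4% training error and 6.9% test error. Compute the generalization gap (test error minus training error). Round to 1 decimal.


Generalization gap = test_error - train_error
= 6.9 - 4.4
= 2.5%
A moderate gap.

2.5


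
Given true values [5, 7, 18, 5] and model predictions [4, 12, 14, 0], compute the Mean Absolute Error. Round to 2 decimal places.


Absolute errors: [1, 5, 4, 5]
Sum of absolute errors = 15
MAE = 15 / 4 = 3.75

3.75


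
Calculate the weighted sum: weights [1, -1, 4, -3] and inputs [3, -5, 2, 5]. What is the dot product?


Element-wise products:
1 * 3 = 3
-1 * -5 = 5
4 * 2 = 8
-3 * 5 = -15
Sum = 3 + 5 + 8 + -15
= 1

1


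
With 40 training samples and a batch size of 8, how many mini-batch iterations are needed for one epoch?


Iterations per epoch = dataset_size / batch_size
= 40 / 8
= 5

5


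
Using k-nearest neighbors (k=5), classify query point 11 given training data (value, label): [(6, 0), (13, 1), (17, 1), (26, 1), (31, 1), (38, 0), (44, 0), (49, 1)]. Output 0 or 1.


Distances from query 11:
Point 13 (class 1): distance = 2
Point 6 (class 0): distance = 5
Point 17 (class 1): distance = 6
Point 26 (class 1): distance = 15
Point 31 (class 1): distance = 20
K=5 nearest neighbors: classes = [1, 0, 1, 1, 1]
Votes for class 1: 4 / 5
Majority vote => class 1

1


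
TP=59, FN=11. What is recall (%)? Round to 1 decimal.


Recall = TP / (TP + FN) * 100
= 59 / (59 + 11)
= 59 / 70
= 0.8429
= 84.3%

84.3


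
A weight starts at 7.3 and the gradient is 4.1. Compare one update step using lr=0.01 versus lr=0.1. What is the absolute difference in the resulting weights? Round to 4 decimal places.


With lr=0.01: w_new = 7.3 - 0.01 * 4.1 = 7.259
With lr=0.1: w_new = 7.3 - 0.1 * 4.1 = 6.89
Absolute difference = |7.259 - 6.89|
= 0.3690

0.3690


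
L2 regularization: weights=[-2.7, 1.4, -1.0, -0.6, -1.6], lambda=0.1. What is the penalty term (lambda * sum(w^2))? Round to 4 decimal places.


Squaring each weight:
(-2.7)^2 = 7.29
1.4^2 = 1.96
(-1.0)^2 = 1.0
(-0.6)^2 = 0.36
(-1.6)^2 = 2.56
Sum of squares = 13.17
Penalty = 0.1 * 13.17 = 1.3170

1.3170


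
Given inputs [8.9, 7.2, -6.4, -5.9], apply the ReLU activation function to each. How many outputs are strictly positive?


ReLU(x) = max(0, x) for each element:
ReLU(8.9) = 8.9
ReLU(7.2) = 7.2
ReLU(-6.4) = 0
ReLU(-5.9) = 0
Active neurons (>0): 2

2


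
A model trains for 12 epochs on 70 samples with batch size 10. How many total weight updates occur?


Iterations per epoch = 70 / 10 = 7
Total updates = iterations_per_epoch * epochs
= 7 * 12
= 84

84


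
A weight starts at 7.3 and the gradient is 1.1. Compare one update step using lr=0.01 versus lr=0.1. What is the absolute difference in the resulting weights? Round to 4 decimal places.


With lr=0.01: w_new = 7.3 - 0.01 * 1.1 = 7.289
With lr=0.1: w_new = 7.3 - 0.1 * 1.1 = 7.19
Absolute difference = |7.289 - 7.19|
= 0.0990

0.0990


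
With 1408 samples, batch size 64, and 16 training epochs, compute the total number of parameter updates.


Iterations per epoch = 1408 / 64 = 22
Total updates = iterations_per_epoch * epochs
= 22 * 16
= 352

352


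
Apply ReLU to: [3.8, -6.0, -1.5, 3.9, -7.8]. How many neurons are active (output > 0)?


ReLU(x) = max(0, x) for each element:
ReLU(3.8) = 3.8
ReLU(-6.0) = 0
ReLU(-1.5) = 0
ReLU(3.9) = 3.9
ReLU(-7.8) = 0
Active neurons (>0): 2

2


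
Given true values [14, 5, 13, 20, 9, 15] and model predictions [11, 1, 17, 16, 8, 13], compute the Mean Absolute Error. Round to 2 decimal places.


Absolute errors: [3, 4, 4, 4, 1, 2]
Sum of absolute errors = 18
MAE = 18 / 6 = 3.00

3.00


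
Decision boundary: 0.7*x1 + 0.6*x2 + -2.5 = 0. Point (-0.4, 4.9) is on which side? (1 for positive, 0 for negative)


Compute 0.7 * -0.4 + 0.6 * 4.9 + -2.5
= -0.28 + 2.94 + -2.5
= 0.16
Since 0.16 >= 0, the point is on the positive side.

1


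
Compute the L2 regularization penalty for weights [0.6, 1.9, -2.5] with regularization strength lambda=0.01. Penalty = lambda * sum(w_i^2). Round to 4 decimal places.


Squaring each weight:
0.6^2 = 0.36
1.9^2 = 3.61
(-2.5)^2 = 6.25
Sum of squares = 10.22
Penalty = 0.01 * 10.22 = 0.1022

0.1022


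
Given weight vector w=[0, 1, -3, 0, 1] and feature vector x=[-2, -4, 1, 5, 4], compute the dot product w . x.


Element-wise products:
0 * -2 = 0
1 * -4 = -4
-3 * 1 = -3
0 * 5 = 0
1 * 4 = 4
Sum = 0 + -4 + -3 + 0 + 4
= -3

-3


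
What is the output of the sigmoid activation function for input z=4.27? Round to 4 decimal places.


sigmoid(z) = 1 / (1 + exp(-z))
exp(-(4.27)) = exp(-4.27) = 0.014
1 + 0.014 = 1.014
1 / 1.014 = 0.9862

0.9862


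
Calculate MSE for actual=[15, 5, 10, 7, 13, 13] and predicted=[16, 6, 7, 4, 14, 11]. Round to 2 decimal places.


Differences: [-1, -1, 3, 3, -1, 2]
Squared errors: [1, 1, 9, 9, 1, 4]
Sum of squared errors = 25
MSE = 25 / 6 = 4.17

4.17


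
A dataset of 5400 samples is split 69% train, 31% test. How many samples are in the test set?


Train samples = 5400 * 69% = 3726
Test samples = 5400 - 3726
= 1674

1674


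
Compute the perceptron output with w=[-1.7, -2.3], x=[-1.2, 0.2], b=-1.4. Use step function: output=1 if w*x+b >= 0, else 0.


z = w . x + b
= -1.7*-1.2 + -2.3*0.2 + -1.4
= 2.04 + -0.46 + -1.4
= 1.58 + -1.4
= 0.18
Since z = 0.18 >= 0, output = 1

1


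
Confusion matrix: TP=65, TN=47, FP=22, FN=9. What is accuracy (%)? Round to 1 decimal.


Accuracy = (TP + TN) / (TP + TN + FP + FN) * 100
= (65 + 47) / (65 + 47 + 22 + 9)
= 112 / 143
= 0.7832
= 78.3%

78.3


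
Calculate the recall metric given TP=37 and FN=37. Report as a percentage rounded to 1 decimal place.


Recall = TP / (TP + FN) * 100
= 37 / (37 + 37)
= 37 / 74
= 0.5
= 50.0%

50.0


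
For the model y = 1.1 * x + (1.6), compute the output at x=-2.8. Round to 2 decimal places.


y = 1.1 * -2.8 + (1.6)
= -3.08 + (1.6)
= -1.48

-1.48


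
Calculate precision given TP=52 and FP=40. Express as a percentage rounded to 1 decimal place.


Precision = TP / (TP + FP) * 100
= 52 / (52 + 40)
= 52 / 92
= 0.5652
= 56.5%

56.5


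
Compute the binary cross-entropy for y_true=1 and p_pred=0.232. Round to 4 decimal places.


For y=1: Loss = -log(p)
= -log(0.232)
= -(-1.461)
= 1.4610

1.4610


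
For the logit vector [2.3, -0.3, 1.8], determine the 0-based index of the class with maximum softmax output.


Softmax is a monotonic transformation, so it preserves the argmax.
We need to find the index of the maximum logit.
Index 0: 2.3
Index 1: -0.3
Index 2: 1.8
Maximum logit = 2.3 at index 0

0


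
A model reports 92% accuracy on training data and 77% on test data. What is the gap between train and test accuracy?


Gap = train_accuracy - test_accuracy
= 92 - 77
= 15%
This gap suggests the model is overfitting.

15


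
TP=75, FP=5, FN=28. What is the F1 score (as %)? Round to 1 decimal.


Precision = TP / (TP + FP) = 75 / 80 = 0.9375
Recall = TP / (TP + FN) = 75 / 103 = 0.7282
F1 = 2 * P * R / (P + R)
= 2 * 0.9375 * 0.7282 / (0.9375 + 0.7282)
= 1.3653 / 1.6657
= 0.8197
As percentage: 82.0%

82.0


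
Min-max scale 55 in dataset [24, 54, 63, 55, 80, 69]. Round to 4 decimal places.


Min = 24, Max = 80
Range = 80 - 24 = 56
Scaled = (x - min) / (max - min)
= (55 - 24) / 56
= 31 / 56
= 0.5536

0.5536


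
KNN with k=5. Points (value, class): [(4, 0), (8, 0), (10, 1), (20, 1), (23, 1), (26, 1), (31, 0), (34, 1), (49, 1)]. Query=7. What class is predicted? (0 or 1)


Distances from query 7:
Point 8 (class 0): distance = 1
Point 4 (class 0): distance = 3
Point 10 (class 1): distance = 3
Point 20 (class 1): distance = 13
Point 23 (class 1): distance = 16
K=5 nearest neighbors: classes = [0, 0, 1, 1, 1]
Votes for class 1: 3 / 5
Majority vote => class 1

1


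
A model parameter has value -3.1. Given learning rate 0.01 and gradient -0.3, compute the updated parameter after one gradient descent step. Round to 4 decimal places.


w_new = w_old - lr * gradient
= -3.1 - 0.01 * -0.3
= -3.1 - (-0.003)
= -3.0970

-3.0970


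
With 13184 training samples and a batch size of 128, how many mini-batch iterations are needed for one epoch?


Iterations per epoch = dataset_size / batch_size
= 13184 / 128
= 103

103


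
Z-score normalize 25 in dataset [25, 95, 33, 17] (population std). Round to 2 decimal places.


Mean = (25 + 95 + 33 + 17) / 4 = 42.5
Variance = sum((x_i - mean)^2) / n = 950.75
Std = sqrt(950.75) = 30.8342
Z = (x - mean) / std
= (25 - 42.5) / 30.8342
= -17.5 / 30.8342
= -0.57

-0.57


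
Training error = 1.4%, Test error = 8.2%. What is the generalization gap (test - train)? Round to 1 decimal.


Generalization gap = test_error - train_error
= 8.2 - 1.4
= 6.8%
A moderate gap.

6.8


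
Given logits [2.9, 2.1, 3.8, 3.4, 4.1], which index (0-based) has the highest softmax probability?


Softmax is a monotonic transformation, so it preserves the argmax.
We need to find the index of the maximum logit.
Index 0: 2.9
Index 1: 2.1
Index 2: 3.8
Index 3: 3.4
Index 4: 4.1
Maximum logit = 4.1 at index 4

4


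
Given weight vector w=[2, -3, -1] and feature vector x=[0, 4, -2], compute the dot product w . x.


Element-wise products:
2 * 0 = 0
-3 * 4 = -12
-1 * -2 = 2
Sum = 0 + -12 + 2
= -10

-10


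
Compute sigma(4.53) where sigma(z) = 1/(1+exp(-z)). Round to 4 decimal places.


sigmoid(z) = 1 / (1 + exp(-z))
exp(-(4.53)) = exp(-4.53) = 0.0108
1 + 0.0108 = 1.0108
1 / 1.0108 = 0.9893

0.9893


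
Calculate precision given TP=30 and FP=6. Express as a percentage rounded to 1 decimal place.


Precision = TP / (TP + FP) * 100
= 30 / (30 + 6)
= 30 / 36
= 0.8333
= 83.3%

83.3


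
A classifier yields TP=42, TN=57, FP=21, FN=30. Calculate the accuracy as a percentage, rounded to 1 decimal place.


Accuracy = (TP + TN) / (TP + TN + FP + FN) * 100
= (42 + 57) / (42 + 57 + 21 + 30)
= 99 / 150
= 0.66
= 66.0%

66.0


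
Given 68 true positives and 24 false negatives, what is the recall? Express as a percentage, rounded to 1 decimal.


Recall = TP / (TP + FN) * 100
= 68 / (68 + 24)
= 68 / 92
= 0.7391
= 73.9%

73.9


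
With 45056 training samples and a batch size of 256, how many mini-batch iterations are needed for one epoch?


Iterations per epoch = dataset_size / batch_size
= 45056 / 256
= 176

176


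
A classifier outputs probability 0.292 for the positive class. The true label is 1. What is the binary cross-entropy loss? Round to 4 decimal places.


For y=1: Loss = -log(p)
= -log(0.292)
= -(-1.231)
= 1.2310

1.2310


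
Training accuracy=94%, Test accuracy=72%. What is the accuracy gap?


Gap = train_accuracy - test_accuracy
= 94 - 72
= 22%
This large gap strongly indicates overfitting.

22


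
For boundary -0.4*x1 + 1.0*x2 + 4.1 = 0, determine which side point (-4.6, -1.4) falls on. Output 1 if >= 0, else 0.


Compute -0.4 * -4.6 + 1.0 * -1.4 + 4.1
= 1.84 + -1.4 + 4.1
= 4.54
Since 4.54 >= 0, the point is on the positive side.

1


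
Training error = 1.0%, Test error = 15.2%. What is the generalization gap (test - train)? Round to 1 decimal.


Generalization gap = test_error - train_error
= 15.2 - 1.0
= 14.2%
A large gap suggests overfitting.

14.2


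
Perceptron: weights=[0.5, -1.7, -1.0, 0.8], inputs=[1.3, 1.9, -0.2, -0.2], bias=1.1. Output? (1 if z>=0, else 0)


z = w . x + b
= 0.5*1.3 + -1.7*1.9 + -1.0*-0.2 + 0.8*-0.2 + 1.1
= 0.65 + -3.23 + 0.2 + -0.16 + 1.1
= -2.54 + 1.1
= -1.44
Since z = -1.44 < 0, output = 0

0


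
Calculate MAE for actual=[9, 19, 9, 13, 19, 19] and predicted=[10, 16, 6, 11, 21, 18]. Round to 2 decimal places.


Absolute errors: [1, 3, 3, 2, 2, 1]
Sum of absolute errors = 12
MAE = 12 / 6 = 2.00

2.00


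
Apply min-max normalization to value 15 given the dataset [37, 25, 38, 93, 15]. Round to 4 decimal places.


Min = 15, Max = 93
Range = 93 - 15 = 78
Scaled = (x - min) / (max - min)
= (15 - 15) / 78
= 0 / 78
= 0.0000

0.0000


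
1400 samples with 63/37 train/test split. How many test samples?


Train samples = 1400 * 63% = 882
Test samples = 1400 - 882
= 518

518


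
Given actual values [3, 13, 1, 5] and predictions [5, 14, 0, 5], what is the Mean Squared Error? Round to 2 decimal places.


Differences: [-2, -1, 1, 0]
Squared errors: [4, 1, 1, 0]
Sum of squared errors = 6
MSE = 6 / 4 = 1.50

1.50


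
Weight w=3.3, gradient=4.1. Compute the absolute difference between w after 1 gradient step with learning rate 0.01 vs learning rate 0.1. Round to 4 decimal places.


With lr=0.01: w_new = 3.3 - 0.01 * 4.1 = 3.259
With lr=0.1: w_new = 3.3 - 0.1 * 4.1 = 2.89
Absolute difference = |3.259 - 2.89|
= 0.3690

0.3690


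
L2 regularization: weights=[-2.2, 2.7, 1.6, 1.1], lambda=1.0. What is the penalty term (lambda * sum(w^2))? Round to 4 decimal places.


Squaring each weight:
(-2.2)^2 = 4.84
2.7^2 = 7.29
1.6^2 = 2.56
1.1^2 = 1.21
Sum of squares = 15.9
Penalty = 1.0 * 15.9 = 15.9000

15.9000


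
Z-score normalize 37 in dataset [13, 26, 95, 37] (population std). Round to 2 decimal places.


Mean = (13 + 26 + 95 + 37) / 4 = 42.75
Variance = sum((x_i - mean)^2) / n = 982.1875
Std = sqrt(982.1875) = 31.3399
Z = (x - mean) / std
= (37 - 42.75) / 31.3399
= -5.75 / 31.3399
= -0.18

-0.18


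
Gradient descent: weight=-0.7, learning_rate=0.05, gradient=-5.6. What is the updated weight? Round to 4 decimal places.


w_new = w_old - lr * gradient
= -0.7 - 0.05 * -5.6
= -0.7 - (-0.28)
= -0.4200

-0.4200


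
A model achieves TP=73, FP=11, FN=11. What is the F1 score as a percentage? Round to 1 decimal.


Precision = TP / (TP + FP) = 73 / 84 = 0.869
Recall = TP / (TP + FN) = 73 / 84 = 0.869
F1 = 2 * P * R / (P + R)
= 2 * 0.869 * 0.869 / (0.869 + 0.869)
= 1.5105 / 1.7381
= 0.869
As percentage: 86.9%

86.9


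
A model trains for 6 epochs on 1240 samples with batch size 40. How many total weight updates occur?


Iterations per epoch = 1240 / 40 = 31
Total updates = iterations_per_epoch * epochs
= 31 * 6
= 186

186


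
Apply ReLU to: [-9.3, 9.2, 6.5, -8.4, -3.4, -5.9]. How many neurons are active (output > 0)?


ReLU(x) = max(0, x) for each element:
ReLU(-9.3) = 0
ReLU(9.2) = 9.2
ReLU(6.5) = 6.5
ReLU(-8.4) = 0
ReLU(-3.4) = 0
ReLU(-5.9) = 0
Active neurons (>0): 2

2


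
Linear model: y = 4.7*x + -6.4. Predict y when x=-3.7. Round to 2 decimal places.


y = 4.7 * -3.7 + (-6.4)
= -17.39 + (-6.4)
= -23.79

-23.79


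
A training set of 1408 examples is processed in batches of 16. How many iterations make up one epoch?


Iterations per epoch = dataset_size / batch_size
= 1408 / 16
= 88

88


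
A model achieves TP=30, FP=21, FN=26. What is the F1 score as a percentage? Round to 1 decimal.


Precision = TP / (TP + FP) = 30 / 51 = 0.5882
Recall = TP / (TP + FN) = 30 / 56 = 0.5357
F1 = 2 * P * R / (P + R)
= 2 * 0.5882 * 0.5357 / (0.5882 + 0.5357)
= 0.6303 / 1.1239
= 0.5607
As percentage: 56.1%

56.1


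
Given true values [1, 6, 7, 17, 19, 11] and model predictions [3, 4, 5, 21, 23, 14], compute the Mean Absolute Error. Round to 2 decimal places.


Absolute errors: [2, 2, 2, 4, 4, 3]
Sum of absolute errors = 17
MAE = 17 / 6 = 2.83

2.83


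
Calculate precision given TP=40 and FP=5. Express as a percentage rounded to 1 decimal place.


Precision = TP / (TP + FP) * 100
= 40 / (40 + 5)
= 40 / 45
= 0.8889
= 88.9%

88.9


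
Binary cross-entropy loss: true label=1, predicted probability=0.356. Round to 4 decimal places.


For y=1: Loss = -log(p)
= -log(0.356)
= -(-1.0328)
= 1.0328

1.0328


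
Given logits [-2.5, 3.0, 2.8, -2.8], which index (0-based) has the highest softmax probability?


Softmax is a monotonic transformation, so it preserves the argmax.
We need to find the index of the maximum logit.
Index 0: -2.5
Index 1: 3.0
Index 2: 2.8
Index 3: -2.8
Maximum logit = 3.0 at index 1

1


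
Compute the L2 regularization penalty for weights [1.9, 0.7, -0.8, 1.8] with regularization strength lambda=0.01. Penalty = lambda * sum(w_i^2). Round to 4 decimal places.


Squaring each weight:
1.9^2 = 3.61
0.7^2 = 0.49
(-0.8)^2 = 0.64
1.8^2 = 3.24
Sum of squares = 7.98
Penalty = 0.01 * 7.98 = 0.0798

0.0798


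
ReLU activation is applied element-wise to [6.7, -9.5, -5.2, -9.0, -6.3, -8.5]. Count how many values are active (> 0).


ReLU(x) = max(0, x) for each element:
ReLU(6.7) = 6.7
ReLU(-9.5) = 0
ReLU(-5.2) = 0
ReLU(-9.0) = 0
ReLU(-6.3) = 0
ReLU(-8.5) = 0
Active neurons (>0): 1

1
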